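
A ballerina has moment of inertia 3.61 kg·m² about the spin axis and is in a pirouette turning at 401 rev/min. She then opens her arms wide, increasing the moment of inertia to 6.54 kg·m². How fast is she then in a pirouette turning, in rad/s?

No external torque acts about the spin axis, so angular momentum is conserved.
ω₂ = I₁ω₁ / I₂ = (3.610)(401 rpm) / (6.540) = 221.3 rpm = 23.18 rad/s.

ω₂ ≈ 23.2 rad/s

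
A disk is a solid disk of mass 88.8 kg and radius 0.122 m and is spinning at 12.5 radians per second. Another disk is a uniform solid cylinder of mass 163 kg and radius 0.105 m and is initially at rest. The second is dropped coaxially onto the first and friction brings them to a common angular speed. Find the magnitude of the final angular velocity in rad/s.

|ω_f| ≈ 5.30 rad/s

No external torque acts about the common axis, so total angular momentum is conserved.
Moments of inertia: I_A = ½(88.8)(0.122)² = 0.6608 kg·m²; I_B = ½(163)(0.105)² = 0.8985 kg·m².
Taking A's sense as positive: L = (0.6608)(12.5) = 8.261 kg·m²·rad/s.
Combined I = 0.6608 + 0.8985 = 1.559 kg·m².
ω_f = L / I = 8.261 / 1.559 = 5.297 rad/s.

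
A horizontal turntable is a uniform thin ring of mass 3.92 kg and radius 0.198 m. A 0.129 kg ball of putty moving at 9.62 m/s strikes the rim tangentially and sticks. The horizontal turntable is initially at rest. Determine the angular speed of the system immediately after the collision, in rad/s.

|ω_f| ≈ 1.55 rad/s

About the axle the impulsive forces during the collision are internal, so angular momentum about that axis is conserved.
I_p = (3.92)(0.198)² = 0.1537 kg·m². Taking the sense of the ball of putty's angular momentum as positive, L_{ball} = m v R = (0.129)(9.62)(0.198) = 0.2457 kg·m²/s.
L_i = 0 + 0.2457 = 0.2457 kg·m²/s.
After sticking, I_f = I_p + m R² = 0.1537 + (0.129)(0.198)² = 0.1587 kg·m².
ω_f = L_i / I_f = 0.2457 / 0.1587 = 1.548 rad/s.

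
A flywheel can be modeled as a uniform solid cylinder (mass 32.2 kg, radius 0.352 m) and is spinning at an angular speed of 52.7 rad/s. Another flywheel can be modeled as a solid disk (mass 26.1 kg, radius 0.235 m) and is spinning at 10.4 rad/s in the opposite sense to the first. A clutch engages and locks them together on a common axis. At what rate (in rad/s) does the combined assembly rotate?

No external torque acts about the common axis, so total angular momentum is conserved.
Moments of inertia: I_A = ½(32.2)(0.352)² = 1.995 kg·m²; I_B = ½(26.1)(0.235)² = 0.7207 kg·m².
Taking A's sense as positive: L = (1.995)(52.7) − (0.7207)(10.4) = 97.63 kg·m²·rad/s.
Combined I = 1.995 + 0.7207 = 2.716 kg·m².
ω_f = L / I = 97.63 / 2.716 = 35.95 rad/s.

|ω_f| ≈ 36.0 rad/s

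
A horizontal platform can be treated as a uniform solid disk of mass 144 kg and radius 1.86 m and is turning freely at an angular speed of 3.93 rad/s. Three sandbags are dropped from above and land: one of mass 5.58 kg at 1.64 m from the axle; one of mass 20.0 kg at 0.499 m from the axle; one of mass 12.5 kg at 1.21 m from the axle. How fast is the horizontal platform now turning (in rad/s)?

ω_f ≈ 3.41 rad/s

No external torque acts about the axle; L_before = L_after.
I_p = ½(144)(1.86)² = 249.1 kg·m².
Added inertia Σmr² = (5.58)(1.64)² + (20.0)(0.499)² + (12.5)(1.21)² = 38.29 kg·m²; I_f = 249.1 + 38.29 = 287.4 kg·m².
ω_f = I_p ω_i / I_f = (249.1)(3.93) / 287.4 = 3.406 rad/s.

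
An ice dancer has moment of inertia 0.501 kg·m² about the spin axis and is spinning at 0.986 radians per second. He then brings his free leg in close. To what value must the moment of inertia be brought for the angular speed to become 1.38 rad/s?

I₂ ≈ 0.358 kg·m²

With no external torque about the axis, L is conserved: I₁ω₁ = I₂ω₂.
I₂ = I₁ω₁ / ω₂ = (0.501)(0.986) / (1.38) = 0.3580 kg·m².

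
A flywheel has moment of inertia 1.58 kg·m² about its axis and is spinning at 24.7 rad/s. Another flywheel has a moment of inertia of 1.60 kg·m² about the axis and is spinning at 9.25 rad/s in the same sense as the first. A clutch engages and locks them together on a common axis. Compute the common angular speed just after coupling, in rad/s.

No external torque acts about the common axis, so total angular momentum is conserved.
Taking A's sense as positive: L = (1.580)(24.7) + (1.600)(9.25) = 53.83 kg·m²·rad/s.
Combined I = 1.580 + 1.600 = 3.180 kg·m².
ω_f = L / I = 53.83 / 3.180 = 16.93 rad/s.

|ω_f| ≈ 16.9 rad/s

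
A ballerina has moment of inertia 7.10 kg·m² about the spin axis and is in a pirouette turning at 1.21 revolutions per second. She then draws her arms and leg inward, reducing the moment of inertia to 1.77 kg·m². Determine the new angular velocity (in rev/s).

With no external torque about the axis, L is conserved: I₁ω₁ = I₂ω₂.
ω₂ = I₁ω₁ / I₂ = (7.100)(1.21 rev/s) / (1.770) = 4.854 rev/s.

ω₂ ≈ 4.85 rev/s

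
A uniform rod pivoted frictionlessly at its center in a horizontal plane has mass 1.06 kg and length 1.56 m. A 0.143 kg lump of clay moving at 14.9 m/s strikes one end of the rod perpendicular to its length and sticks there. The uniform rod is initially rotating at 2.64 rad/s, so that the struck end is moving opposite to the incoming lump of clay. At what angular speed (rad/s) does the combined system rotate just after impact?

|ω_f| ≈ 3.62 rad/s

About the pivot the impulsive forces during the collision are internal, so angular momentum about that axis is conserved.
I_p = (1/12)(1.06)(1.56)² = 0.2150 kg·m². Taking the sense of the lump of clay's angular momentum as positive, L_{lump} = m v R = (0.143)(14.9)(1.56/2) = 1.662 kg·m²/s.
L_i = −I_p ω_p + m v R = −(0.2150)(2.64) + 1.662 = 1.094 kg·m²/s.
After sticking, I_f = I_p + m R² = 0.2150 + (0.143)(1.56/2)² = 0.3020 kg·m².
ω_f = L_i / I_f = 1.094 / 0.3020 = 3.624 rad/s.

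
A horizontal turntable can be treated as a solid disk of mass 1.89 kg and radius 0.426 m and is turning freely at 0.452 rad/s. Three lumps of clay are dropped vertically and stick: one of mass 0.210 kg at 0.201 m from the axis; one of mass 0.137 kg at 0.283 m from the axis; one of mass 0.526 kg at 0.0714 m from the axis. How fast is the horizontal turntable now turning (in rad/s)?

ω_f ≈ 0.400 rad/s

The added mass arrives with no angular momentum about the axis, and any external torque about the axis is negligible, so the system's angular momentum is conserved.
I_p = ½(1.89)(0.426)² = 0.1715 kg·m².
Added inertia Σmr² = (0.210)(0.201)² + (0.137)(0.283)² + (0.526)(0.0714)² = 0.02214 kg·m²; I_f = 0.1715 + 0.02214 = 0.1936 kg·m².
ω_f = I_p ω_i / I_f = (0.1715)(0.452) / 0.1936 = 0.4003 rad/s.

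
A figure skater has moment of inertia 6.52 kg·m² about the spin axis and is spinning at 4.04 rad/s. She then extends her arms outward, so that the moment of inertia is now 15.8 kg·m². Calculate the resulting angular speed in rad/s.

ω₂ ≈ 1.67 rad/s

Angular momentum about the spin axis is conserved since the torque about it is zero.
ω₂ = I₁ω₁ / I₂ = (6.520)(4.04 rad/s) / (15.80) = 1.667 rad/s.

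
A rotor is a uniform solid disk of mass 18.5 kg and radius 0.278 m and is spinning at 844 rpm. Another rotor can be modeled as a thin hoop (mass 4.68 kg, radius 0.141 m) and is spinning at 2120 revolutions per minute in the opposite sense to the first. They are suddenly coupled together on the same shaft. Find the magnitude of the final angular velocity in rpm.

No external torque acts about the common axis, so total angular momentum is conserved.
Moments of inertia: I_A = ½(18.5)(0.278)² = 0.7149 kg·m²; I_B = (4.68)(0.141)² = 0.09304 kg·m².
Taking A's sense as positive: L = (0.7149)(844) − (0.09304)(2120) = 406.1 kg·m²·rpm.
Combined I = 0.7149 + 0.09304 = 0.8079 kg·m².
ω_f = L / I = 406.1 / 0.8079 = 502.7 rpm.

|ω_f| ≈ 503 rpm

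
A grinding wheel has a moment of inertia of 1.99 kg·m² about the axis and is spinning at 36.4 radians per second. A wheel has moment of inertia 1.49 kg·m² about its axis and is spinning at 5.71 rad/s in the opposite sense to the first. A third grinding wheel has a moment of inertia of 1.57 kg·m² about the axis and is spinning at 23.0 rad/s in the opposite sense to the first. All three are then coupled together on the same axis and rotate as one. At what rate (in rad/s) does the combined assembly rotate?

|ω_f| ≈ 5.51 rad/s

No external torque acts about the common axis, so total angular momentum is conserved.
Taking A's sense as positive: L = (1.990)(36.4) − (1.490)(5.71) − (1.570)(23.0) = 27.82 kg·m²·rad/s.
Combined I = 1.990 + 1.490 + 1.570 = 5.050 kg·m².
ω_f = L / I = 27.82 / 5.050 = 5.509 rad/s.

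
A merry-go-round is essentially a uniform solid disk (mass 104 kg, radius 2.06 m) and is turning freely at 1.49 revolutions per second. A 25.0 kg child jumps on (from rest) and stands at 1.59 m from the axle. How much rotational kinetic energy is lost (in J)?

The added mass arrives with no angular momentum about the axle, and any external torque about the axle is negligible, so the system's angular momentum is conserved.
I_p = ½(104)(2.06)² = 220.7 kg·m².
Added inertia Σmr² = (25.0)(1.59)² = 63.20 kg·m²; I_f = 220.7 + 63.20 = 283.9 kg·m².
ω_f = I_p ω_i / I_f = (220.7)(1.49) / 283.9 = 1.158 rev/s.
KE_i = ½(220.7)(9.362 rad/s)² = 9670 J; KE_f = ½(283.9)(7.278)² = 7517 J.

energy lost ≈ 2150 J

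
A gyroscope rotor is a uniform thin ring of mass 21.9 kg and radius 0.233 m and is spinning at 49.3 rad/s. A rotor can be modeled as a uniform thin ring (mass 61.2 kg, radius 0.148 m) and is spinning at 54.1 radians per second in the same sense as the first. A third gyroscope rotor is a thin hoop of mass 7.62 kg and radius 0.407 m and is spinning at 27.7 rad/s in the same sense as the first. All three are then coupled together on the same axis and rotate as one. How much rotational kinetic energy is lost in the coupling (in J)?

No external torque acts about the common axis, so total angular momentum is conserved.
Moments of inertia: I_A = (21.9)(0.233)² = 1.189 kg·m²; I_B = (61.2)(0.148)² = 1.341 kg·m²; I_C = (7.62)(0.407)² = 1.262 kg·m².
Taking A's sense as positive: L = (1.189)(49.3) + (1.341)(54.1) + (1.262)(27.7) = 166.1 kg·m²·rad/s.
Combined I = 1.189 + 1.341 + 1.262 = 3.792 kg·m².
ω_f = L / I = 166.1 / 3.792 = 43.81 rad/s.
KE_i = ½ΣIω² = 3891 J; KE_f = ½(3.792)(43.81)² = 3638 J.

ΔKE lost ≈ 253 J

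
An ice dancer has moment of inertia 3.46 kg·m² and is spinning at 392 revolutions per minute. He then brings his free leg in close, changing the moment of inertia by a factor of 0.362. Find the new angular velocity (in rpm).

ω₂ ≈ 1080 rpm

With no external torque about the axis, L is conserved: I₁ω₁ = I₂ω₂.
I₂ = 0.362 × 3.46 = 1.253 kg·m².
ω₂ = I₁ω₁ / I₂ = (3.460)(392 rpm) / (1.253) = 1083 rpm.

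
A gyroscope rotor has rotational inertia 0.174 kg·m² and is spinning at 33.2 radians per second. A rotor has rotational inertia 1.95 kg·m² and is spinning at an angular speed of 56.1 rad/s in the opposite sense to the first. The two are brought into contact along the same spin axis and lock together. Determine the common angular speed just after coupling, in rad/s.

No external torque acts about the common axis, so total angular momentum is conserved.
Taking A's sense as positive: L = (0.1740)(33.2) − (1.950)(56.1) = -103.6 kg·m²·rad/s.
Combined I = 0.1740 + 1.950 = 2.124 kg·m².
ω_f = L / I = -103.6 / 2.124 = -48.78 rad/s.

|ω_f| ≈ 48.8 rad/s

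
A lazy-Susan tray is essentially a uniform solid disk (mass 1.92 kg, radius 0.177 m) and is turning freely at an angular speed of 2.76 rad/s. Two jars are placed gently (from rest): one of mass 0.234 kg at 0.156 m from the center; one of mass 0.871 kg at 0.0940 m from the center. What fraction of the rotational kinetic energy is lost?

The added mass arrives with no angular momentum about the center, and any external torque about the center is negligible, so the system's angular momentum is conserved.
I_p = ½(1.92)(0.177)² = 0.03008 kg·m².
Added inertia Σmr² = (0.234)(0.156)² + (0.871)(0.0940)² = 0.01339 kg·m²; I_f = 0.03008 + 0.01339 = 0.04347 kg·m².
ω_f = I_p ω_i / I_f = (0.03008)(2.76) / 0.04347 = 1.910 rad/s.
KE_i = ½(0.03008)(2.760 rad/s)² = 0.1146 J; KE_f = ½(0.04347)(1.910)² = 0.07926 J.
Fraction lost = 0.3081.

fraction ≈ 0.308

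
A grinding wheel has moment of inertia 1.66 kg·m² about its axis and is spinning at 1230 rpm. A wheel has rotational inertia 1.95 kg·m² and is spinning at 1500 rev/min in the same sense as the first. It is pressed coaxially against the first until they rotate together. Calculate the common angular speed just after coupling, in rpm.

The coupling torques are internal; angular momentum about the shared axis is conserved.
Taking A's sense as positive: L = (1.660)(1230) + (1.950)(1500) = 4967 kg·m²·rpm.
Combined I = 1.660 + 1.950 = 3.610 kg·m².
ω_f = L / I = 4967 / 3.610 = 1376 rpm.

|ω_f| ≈ 1380 rpm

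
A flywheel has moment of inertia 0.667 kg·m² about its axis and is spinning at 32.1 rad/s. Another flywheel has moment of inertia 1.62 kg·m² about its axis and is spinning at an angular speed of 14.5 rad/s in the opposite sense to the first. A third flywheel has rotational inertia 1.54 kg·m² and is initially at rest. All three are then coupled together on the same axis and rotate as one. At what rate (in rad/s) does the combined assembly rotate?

The coupling torques are internal; angular momentum about the shared axis is conserved.
Taking A's sense as positive: L = (0.6670)(32.1) − (1.620)(14.5) = -2.079 kg·m²·rad/s.
Combined I = 0.6670 + 1.620 + 1.540 = 3.827 kg·m².
ω_f = L / I = -2.079 / 3.827 = -0.5433 rad/s.

|ω_f| ≈ 0.543 rad/s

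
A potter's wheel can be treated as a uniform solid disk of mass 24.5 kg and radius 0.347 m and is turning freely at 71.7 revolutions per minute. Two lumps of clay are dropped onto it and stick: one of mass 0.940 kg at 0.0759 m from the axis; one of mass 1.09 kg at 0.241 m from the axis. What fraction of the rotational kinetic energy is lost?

No external torque acts about the axis; L_before = L_after.
I_p = ½(24.5)(0.347)² = 1.475 kg·m².
Added inertia Σmr² = (0.940)(0.0759)² + (1.09)(0.241)² = 0.06872 kg·m²; I_f = 1.475 + 0.06872 = 1.544 kg·m².
ω_f = I_p ω_i / I_f = (1.475)(71.7) / 1.544 = 68.51 rpm.
KE_i = ½(1.475)(7.508 rad/s)² = 41.58 J; KE_f = ½(1.544)(7.174)² = 39.73 J.
Fraction lost = 0.04452.

fraction ≈ 0.0445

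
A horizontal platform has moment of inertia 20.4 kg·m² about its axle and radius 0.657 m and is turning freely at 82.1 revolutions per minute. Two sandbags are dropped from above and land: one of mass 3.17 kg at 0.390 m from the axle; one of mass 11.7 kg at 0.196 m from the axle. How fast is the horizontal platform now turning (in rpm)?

ω_f ≈ 78.5 rpm

The added mass arrives with no angular momentum about the axle, and any external torque about the axle is negligible, so the system's angular momentum is conserved.
Added inertia Σmr² = (3.17)(0.390)² + (11.7)(0.196)² = 0.9316 kg·m²; I_f = 20.40 + 0.9316 = 21.33 kg·m².
ω_f = I_p ω_i / I_f = (20.40)(82.1) / 21.33 = 78.51 rpm.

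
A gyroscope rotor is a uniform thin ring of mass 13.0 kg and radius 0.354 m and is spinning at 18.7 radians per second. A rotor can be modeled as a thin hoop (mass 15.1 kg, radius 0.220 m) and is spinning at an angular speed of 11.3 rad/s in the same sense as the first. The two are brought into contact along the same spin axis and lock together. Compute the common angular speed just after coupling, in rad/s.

The coupling torques are internal; angular momentum about the shared axis is conserved.
Moments of inertia: I_A = (13.0)(0.354)² = 1.629 kg·m²; I_B = (15.1)(0.220)² = 0.7308 kg·m².
Taking A's sense as positive: L = (1.629)(18.7) + (0.7308)(11.3) = 38.72 kg·m²·rad/s.
Combined I = 1.629 + 0.7308 = 2.360 kg·m².
ω_f = L / I = 38.72 / 2.360 = 16.41 rad/s.

|ω_f| ≈ 16.4 rad/s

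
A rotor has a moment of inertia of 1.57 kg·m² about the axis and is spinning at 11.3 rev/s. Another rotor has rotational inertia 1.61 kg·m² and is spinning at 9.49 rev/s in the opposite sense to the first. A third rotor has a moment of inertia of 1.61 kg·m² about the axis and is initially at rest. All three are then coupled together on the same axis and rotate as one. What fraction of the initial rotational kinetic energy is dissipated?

No external torque acts about the common axis, so total angular momentum is conserved.
Taking A's sense as positive: L = (1.570)(11.3) − (1.610)(9.49) = 2.462 kg·m²·rev/s.
Combined I = 1.570 + 1.610 + 1.610 = 4.790 kg·m².
ω_f = L / I = 2.462 / 4.790 = 0.5140 rev/s.
KE_i = ½ΣIω² = 6819 J; KE_f = ½(4.790)(3.230)² = 24.98 J.
Fraction dissipated = (KE_i − KE_f)/KE_i = 0.9963.

fraction ≈ 0.996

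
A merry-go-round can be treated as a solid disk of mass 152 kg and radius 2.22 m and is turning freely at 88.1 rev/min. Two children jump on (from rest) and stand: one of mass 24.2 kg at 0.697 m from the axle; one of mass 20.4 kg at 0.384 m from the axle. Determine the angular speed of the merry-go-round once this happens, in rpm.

ω_f ≈ 84.8 rpm

No external torque acts about the axle; L_before = L_after.
I_p = ½(152)(2.22)² = 374.6 kg·m².
Added inertia Σmr² = (24.2)(0.697)² + (20.4)(0.384)² = 14.76 kg·m²; I_f = 374.6 + 14.76 = 389.3 kg·m².
ω_f = I_p ω_i / I_f = (374.6)(88.1) / 389.3 = 84.76 rpm.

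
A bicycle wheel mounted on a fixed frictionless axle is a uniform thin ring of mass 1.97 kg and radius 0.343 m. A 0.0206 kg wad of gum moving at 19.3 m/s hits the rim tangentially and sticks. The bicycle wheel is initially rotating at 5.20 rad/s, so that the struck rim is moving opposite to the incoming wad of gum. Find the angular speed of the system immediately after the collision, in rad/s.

The axle reaction passes through the axle and exerts no torque about it; angular momentum about the axle is conserved through the impact.
I_p = (1.97)(0.343)² = 0.2318 kg·m². Taking the sense of the wad of gum's angular momentum as positive, L_{wad} = m v R = (0.0206)(19.3)(0.343) = 0.1364 kg·m²/s.
L_i = −I_p ω_p + m v R = −(0.2318)(5.20) + 0.1364 = -1.069 kg·m²/s.
After sticking, I_f = I_p + m R² = 0.2318 + (0.0206)(0.343)² = 0.2342 kg·m².
ω_f = L_i / I_f = -1.069 / 0.2342 = -4.564 rad/s.

|ω_f| ≈ 4.56 rad/s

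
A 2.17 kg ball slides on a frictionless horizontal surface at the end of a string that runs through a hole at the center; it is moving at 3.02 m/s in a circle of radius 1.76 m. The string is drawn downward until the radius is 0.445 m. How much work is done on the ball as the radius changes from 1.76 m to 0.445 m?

The only horizontal force on the mass is along the cord (radial), so it exerts no torque about the hole and angular momentum m v r is conserved.
v₂ = v₁ r₁ / r₂ = (3.02)(1.76) / (0.445) = 11.94 m/s.
W = ΔKE = ½m(v₂² − v₁²) = 144.9 J.

W ≈ 145 J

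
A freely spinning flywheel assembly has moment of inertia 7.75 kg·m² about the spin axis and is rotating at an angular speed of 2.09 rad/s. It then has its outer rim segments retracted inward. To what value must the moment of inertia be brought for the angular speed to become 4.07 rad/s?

I₂ ≈ 3.98 kg·m²

With no external torque about the axis, L is conserved: I₁ω₁ = I₂ω₂.
I₂ = I₁ω₁ / ω₂ = (7.75)(2.09) / (4.07) = 3.980 kg·m².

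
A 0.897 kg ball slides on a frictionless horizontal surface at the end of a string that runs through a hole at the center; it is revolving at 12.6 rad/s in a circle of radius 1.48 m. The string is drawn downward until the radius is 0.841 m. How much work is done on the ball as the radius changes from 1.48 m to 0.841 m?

No torque about the axis ⇒ m r₁² ω₁ = m r₂² ω₂.
ω₂ = ω₁ (r₁/r₂)² = (12.6)(1.48/0.841)² = 39.02 rad/s.
W = ΔKE = ½m(v₂² − v₁²) = 327.0 J.

W ≈ 327 J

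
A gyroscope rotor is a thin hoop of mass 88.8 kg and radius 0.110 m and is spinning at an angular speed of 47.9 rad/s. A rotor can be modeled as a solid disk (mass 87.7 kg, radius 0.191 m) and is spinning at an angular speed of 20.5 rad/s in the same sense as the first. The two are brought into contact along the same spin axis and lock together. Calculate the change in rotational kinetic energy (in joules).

No external torque acts about the common axis, so total angular momentum is conserved.
Moments of inertia: I_A = (88.8)(0.110)² = 1.074 kg·m²; I_B = ½(87.7)(0.191)² = 1.600 kg·m².
Taking A's sense as positive: L = (1.074)(47.9) + (1.600)(20.5) = 84.26 kg·m²·rad/s.
Combined I = 1.074 + 1.600 = 2.674 kg·m².
ω_f = L / I = 84.26 / 2.674 = 31.51 rad/s.
KE_i = ½ΣIω² = 1569 J; KE_f = ½(2.674)(31.51)² = 1328 J.

ΔKE ≈ -241 J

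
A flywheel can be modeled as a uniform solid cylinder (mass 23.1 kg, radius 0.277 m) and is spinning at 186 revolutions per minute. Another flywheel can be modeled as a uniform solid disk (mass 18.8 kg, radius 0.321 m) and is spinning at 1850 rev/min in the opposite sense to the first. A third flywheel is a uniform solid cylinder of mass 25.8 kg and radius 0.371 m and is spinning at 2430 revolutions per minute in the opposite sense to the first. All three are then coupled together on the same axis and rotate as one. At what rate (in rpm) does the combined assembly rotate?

|ω_f| ≈ 1640 rpm

The coupling torques are internal; angular momentum about the shared axis is conserved.
Moments of inertia: I_A = ½(23.1)(0.277)² = 0.8862 kg·m²; I_B = ½(18.8)(0.321)² = 0.9686 kg·m²; I_C = ½(25.8)(0.371)² = 1.776 kg·m².
Taking A's sense as positive: L = (0.8862)(186) − (0.9686)(1850) − (1.776)(2430) = -5942 kg·m²·rpm.
Combined I = 0.8862 + 0.9686 + 1.776 = 3.630 kg·m².
ω_f = L / I = -5942 / 3.630 = -1637 rpm.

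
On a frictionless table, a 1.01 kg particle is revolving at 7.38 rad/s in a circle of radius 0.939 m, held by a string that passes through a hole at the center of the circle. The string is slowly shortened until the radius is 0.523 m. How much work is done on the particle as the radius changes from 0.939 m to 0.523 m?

W ≈ 53.9 J

The constraining force is radial, so m r² ω about the center is conserved.
ω₂ = ω₁ (r₁/r₂)² = (7.38)(0.939/0.523)² = 23.79 rad/s.
W = ΔKE = ½m(v₂² − v₁²) = 53.92 J.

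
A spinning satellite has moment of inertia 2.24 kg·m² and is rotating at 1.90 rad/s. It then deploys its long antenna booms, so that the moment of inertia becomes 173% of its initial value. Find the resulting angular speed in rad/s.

With no external torque about the axis, L is conserved: I₁ω₁ = I₂ω₂.
I₂ = 1.73 × 2.24 = 3.875 kg·m².
ω₂ = I₁ω₁ / I₂ = (2.240)(1.90 rad/s) / (3.875) = 1.098 rad/s.

ω₂ ≈ 1.10 rad/s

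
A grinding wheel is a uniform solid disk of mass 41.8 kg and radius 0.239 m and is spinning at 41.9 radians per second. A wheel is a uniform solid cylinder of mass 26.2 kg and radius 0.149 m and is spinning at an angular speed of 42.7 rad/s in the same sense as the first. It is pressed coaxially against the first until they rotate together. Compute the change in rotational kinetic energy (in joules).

The coupling torques are internal; angular momentum about the shared axis is conserved.
Moments of inertia: I_A = ½(41.8)(0.239)² = 1.194 kg·m²; I_B = ½(26.2)(0.149)² = 0.2908 kg·m².
Taking A's sense as positive: L = (1.194)(41.9) + (0.2908)(42.7) = 62.44 kg·m²·rad/s.
Combined I = 1.194 + 0.2908 = 1.485 kg·m².
ω_f = L / I = 62.44 / 1.485 = 42.06 rad/s.
KE_i = ½ΣIω² = 1313 J; KE_f = ½(1.485)(42.06)² = 1313 J.

ΔKE ≈ -0.0748 J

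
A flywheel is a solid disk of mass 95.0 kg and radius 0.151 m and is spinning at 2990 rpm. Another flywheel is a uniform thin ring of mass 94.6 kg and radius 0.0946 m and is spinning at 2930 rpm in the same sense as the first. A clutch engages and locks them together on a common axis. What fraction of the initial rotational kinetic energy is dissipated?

fraction ≈ 0.000101

No external torque acts about the common axis, so total angular momentum is conserved.
Moments of inertia: I_A = ½(95.0)(0.151)² = 1.083 kg·m²; I_B = (94.6)(0.0946)² = 0.8466 kg·m².
Taking A's sense as positive: L = (1.083)(2990) + (0.8466)(2930) = 5719 kg·m²·rpm.
Combined I = 1.083 + 0.8466 = 1.930 kg·m².
ω_f = L / I = 5719 / 1.930 = 2964 rpm.
KE_i = ½ΣIω² = 92940 J; KE_f = ½(1.930)(310.4)² = 92930 J.
Fraction dissipated = (KE_i − KE_f)/KE_i = 0.0001009.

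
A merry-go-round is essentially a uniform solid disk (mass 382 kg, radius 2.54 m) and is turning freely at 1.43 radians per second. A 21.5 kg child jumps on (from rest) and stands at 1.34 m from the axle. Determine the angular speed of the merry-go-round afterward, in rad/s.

No external torque acts about the axle; L_before = L_after.
I_p = ½(382)(2.54)² = 1232 kg·m².
Added inertia Σmr² = (21.5)(1.34)² = 38.61 kg·m²; I_f = 1232 + 38.61 = 1271 kg·m².
ω_f = I_p ω_i / I_f = (1232)(1.43) / 1271 = 1.387 rad/s.

ω_f ≈ 1.39 rad/s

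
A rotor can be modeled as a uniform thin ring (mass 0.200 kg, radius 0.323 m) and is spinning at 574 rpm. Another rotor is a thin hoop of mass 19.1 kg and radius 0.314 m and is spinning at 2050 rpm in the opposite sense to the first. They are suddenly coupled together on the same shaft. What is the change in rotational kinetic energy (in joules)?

No external torque acts about the common axis, so total angular momentum is conserved.
Moments of inertia: I_A = (0.200)(0.323)² = 0.02087 kg·m²; I_B = (19.1)(0.314)² = 1.883 kg·m².
Taking A's sense as positive: L = (0.02087)(574) − (1.883)(2050) = -3849 kg·m²·rpm.
Combined I = 0.02087 + 1.883 = 1.904 kg·m².
ω_f = L / I = -3849 / 1.904 = -2021 rpm.
KE_i = ½ΣIω² = 43430 J; KE_f = ½(1.904)(211.7)² = 42650 J.

ΔKE ≈ -779 J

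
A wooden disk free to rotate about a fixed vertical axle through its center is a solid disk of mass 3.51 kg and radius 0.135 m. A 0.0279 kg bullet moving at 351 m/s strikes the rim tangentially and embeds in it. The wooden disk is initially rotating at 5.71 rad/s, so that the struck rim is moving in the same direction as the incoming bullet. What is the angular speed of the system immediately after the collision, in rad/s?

The axle reaction passes through the axle and exerts no torque about it; angular momentum about the axle is conserved through the impact.
I_p = ½(3.51)(0.135)² = 0.03198 kg·m². Taking the sense of the bullet's angular momentum as positive, L_{bullet} = m v R = (0.0279)(351)(0.135) = 1.322 kg·m²/s.
L_i = +I_p ω_p + m v R = +(0.03198)(5.71) + 1.322 = 1.505 kg·m²/s.
After sticking, I_f = I_p + m R² = 0.03198 + (0.0279)(0.135)² = 0.03249 kg·m².
ω_f = L_i / I_f = 1.505 / 0.03249 = 46.31 rad/s.

|ω_f| ≈ 46.3 rad/s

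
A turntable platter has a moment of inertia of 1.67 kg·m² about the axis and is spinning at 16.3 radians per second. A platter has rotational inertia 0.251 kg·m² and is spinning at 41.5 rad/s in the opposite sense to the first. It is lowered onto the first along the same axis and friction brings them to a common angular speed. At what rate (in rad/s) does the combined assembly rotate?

|ω_f| ≈ 8.75 rad/s

No external torque acts about the common axis, so total angular momentum is conserved.
Taking A's sense as positive: L = (1.670)(16.3) − (0.2510)(41.5) = 16.80 kg·m²·rad/s.
Combined I = 1.670 + 0.2510 = 1.921 kg·m².
ω_f = L / I = 16.80 / 1.921 = 8.748 rad/s.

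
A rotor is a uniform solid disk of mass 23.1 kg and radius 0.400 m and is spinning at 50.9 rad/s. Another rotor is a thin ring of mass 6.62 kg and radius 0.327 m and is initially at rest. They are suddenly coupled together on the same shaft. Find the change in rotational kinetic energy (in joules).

The coupling torques are internal; angular momentum about the shared axis is conserved.
Moments of inertia: I_A = ½(23.1)(0.400)² = 1.848 kg·m²; I_B = (6.62)(0.327)² = 0.7079 kg·m².
Taking A's sense as positive: L = (1.848)(50.9) = 94.06 kg·m²·rad/s.
Combined I = 1.848 + 0.7079 = 2.556 kg·m².
ω_f = L / I = 94.06 / 2.556 = 36.80 rad/s.
KE_i = ½ΣIω² = 2394 J; KE_f = ½(2.556)(36.80)² = 1731 J.

ΔKE ≈ -663 J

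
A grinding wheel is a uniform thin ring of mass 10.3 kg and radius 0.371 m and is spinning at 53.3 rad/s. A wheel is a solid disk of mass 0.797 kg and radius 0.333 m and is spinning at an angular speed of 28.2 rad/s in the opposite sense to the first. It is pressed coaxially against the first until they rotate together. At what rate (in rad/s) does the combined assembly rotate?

No external torque acts about the common axis, so total angular momentum is conserved.
Moments of inertia: I_A = (10.3)(0.371)² = 1.418 kg·m²; I_B = ½(0.797)(0.333)² = 0.04419 kg·m².
Taking A's sense as positive: L = (1.418)(53.3) − (0.04419)(28.2) = 74.32 kg·m²·rad/s.
Combined I = 1.418 + 0.04419 = 1.462 kg·m².
ω_f = L / I = 74.32 / 1.462 = 50.84 rad/s.

|ω_f| ≈ 50.8 rad/s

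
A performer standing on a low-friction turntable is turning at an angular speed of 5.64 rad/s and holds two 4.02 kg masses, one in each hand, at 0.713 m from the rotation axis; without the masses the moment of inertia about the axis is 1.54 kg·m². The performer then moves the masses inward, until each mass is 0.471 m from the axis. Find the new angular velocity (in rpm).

No external torque acts about the spin axis, so angular momentum is conserved.
I₁ = 1.54 + 2(4.02)(0.713)² = 5.627 kg·m²; I₂ = 1.54 + 2(4.02)(0.471)² = 3.324 kg·m².
ω₂ = I₁ω₁ / I₂ = (5.627)(5.64 rad/s) / (3.324) = 9.549 rad/s = 91.19 rpm.

ω₂ ≈ 91.2 rpm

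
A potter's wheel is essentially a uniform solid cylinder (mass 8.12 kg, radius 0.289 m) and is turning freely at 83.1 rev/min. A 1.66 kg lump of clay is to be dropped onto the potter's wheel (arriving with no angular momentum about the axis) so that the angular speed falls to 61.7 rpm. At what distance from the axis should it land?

The added mass arrives with no angular momentum about the axis, and any external torque about the axis is negligible, so the system's angular momentum is conserved.
I_p = ½(8.12)(0.289)² = 0.3391 kg·m².
I_p ω_i = (I_p + m r²) ω_f ⇒ m r² = I_p(ω_i/ω_f − 1) = 0.3391(83.1/61.7 − 1) = 0.1176 kg·m².
r = √(0.1176/1.66) = 0.2662 m.

r ≈ 0.266 m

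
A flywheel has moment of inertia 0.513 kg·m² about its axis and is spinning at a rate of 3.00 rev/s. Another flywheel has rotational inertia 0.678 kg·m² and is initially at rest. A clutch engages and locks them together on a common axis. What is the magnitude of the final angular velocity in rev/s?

|ω_f| ≈ 1.29 rev/s

The coupling torques are internal; angular momentum about the shared axis is conserved.
Taking A's sense as positive: L = (0.5130)(3.00) = 1.539 kg·m²·rev/s.
Combined I = 0.5130 + 0.6780 = 1.191 kg·m².
ω_f = L / I = 1.539 / 1.191 = 1.292 rev/s.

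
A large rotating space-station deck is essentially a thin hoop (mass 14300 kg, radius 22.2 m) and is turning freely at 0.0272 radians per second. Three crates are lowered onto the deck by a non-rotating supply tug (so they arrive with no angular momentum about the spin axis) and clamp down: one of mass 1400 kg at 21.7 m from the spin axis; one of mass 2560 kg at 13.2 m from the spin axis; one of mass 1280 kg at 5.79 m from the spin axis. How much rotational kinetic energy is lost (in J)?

energy lost ≈ 365 J

No external torque acts about the spin axis; L_before = L_after.
I_p = (14300)(22.2)² = 7.048e+06 kg·m².
Added inertia Σmr² = (1400)(21.7)² + (2560)(13.2)² + (1280)(5.79)² = 1.148e+06 kg·m²; I_f = 7.048e+06 + 1.148e+06 = 8.196e+06 kg·m².
ω_f = I_p ω_i / I_f = (7.048e+06)(0.0272) / 8.196e+06 = 0.02339 rad/s.
KE_i = ½(7.048e+06)(0.02720 rad/s)² = 2607 J; KE_f = ½(8.196e+06)(0.02339)² = 2242 J.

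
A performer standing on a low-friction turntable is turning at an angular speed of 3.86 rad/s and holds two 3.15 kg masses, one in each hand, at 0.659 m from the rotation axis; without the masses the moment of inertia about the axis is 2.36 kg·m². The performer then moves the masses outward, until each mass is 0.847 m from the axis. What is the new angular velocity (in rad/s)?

No external torque acts about the spin axis, so angular momentum is conserved.
I₁ = 2.36 + 2(3.15)(0.659)² = 5.096 kg·m²; I₂ = 2.36 + 2(3.15)(0.847)² = 6.880 kg·m².
ω₂ = I₁ω₁ / I₂ = (5.096)(3.86 rad/s) / (6.880) = 2.859 rad/s.

ω₂ ≈ 2.86 rad/s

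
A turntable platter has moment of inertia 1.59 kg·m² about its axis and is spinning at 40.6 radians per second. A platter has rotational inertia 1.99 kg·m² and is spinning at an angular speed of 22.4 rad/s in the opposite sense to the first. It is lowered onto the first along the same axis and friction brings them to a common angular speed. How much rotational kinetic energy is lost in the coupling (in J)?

The coupling torques are internal; angular momentum about the shared axis is conserved.
Taking A's sense as positive: L = (1.590)(40.6) − (1.990)(22.4) = 19.98 kg·m²·rad/s.
Combined I = 1.590 + 1.990 = 3.580 kg·m².
ω_f = L / I = 19.98 / 3.580 = 5.580 rad/s.
KE_i = ½ΣIω² = 1810 J; KE_f = ½(3.580)(5.580)² = 55.74 J.

ΔKE lost ≈ 1750 J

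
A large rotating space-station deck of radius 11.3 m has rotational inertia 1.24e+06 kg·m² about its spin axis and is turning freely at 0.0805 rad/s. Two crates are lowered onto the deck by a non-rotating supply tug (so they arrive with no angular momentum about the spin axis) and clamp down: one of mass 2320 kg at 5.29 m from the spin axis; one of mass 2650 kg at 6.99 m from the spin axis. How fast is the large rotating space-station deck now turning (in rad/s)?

ω_f ≈ 0.0696 rad/s

No external torque acts about the spin axis; L_before = L_after.
Added inertia Σmr² = (2320)(5.29)² + (2650)(6.99)² = 1.944e+05 kg·m²; I_f = 1.240e+06 + 1.944e+05 = 1.434e+06 kg·m².
ω_f = I_p ω_i / I_f = (1.240e+06)(0.0805) / 1.434e+06 = 0.06959 rad/s.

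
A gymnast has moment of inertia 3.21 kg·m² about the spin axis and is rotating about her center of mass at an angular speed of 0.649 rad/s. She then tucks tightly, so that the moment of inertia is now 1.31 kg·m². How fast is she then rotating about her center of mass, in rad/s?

No external torque acts about the spin axis, so angular momentum is conserved.
ω₂ = I₁ω₁ / I₂ = (3.210)(0.649 rad/s) / (1.310) = 1.590 rad/s.

ω₂ ≈ 1.59 rad/s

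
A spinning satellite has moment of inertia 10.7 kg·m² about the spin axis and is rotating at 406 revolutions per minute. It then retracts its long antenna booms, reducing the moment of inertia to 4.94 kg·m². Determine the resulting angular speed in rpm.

With no external torque about the axis, L is conserved: I₁ω₁ = I₂ω₂.
ω₂ = I₁ω₁ / I₂ = (10.70)(406 rpm) / (4.940) = 879.4 rpm.

ω₂ ≈ 879 rpm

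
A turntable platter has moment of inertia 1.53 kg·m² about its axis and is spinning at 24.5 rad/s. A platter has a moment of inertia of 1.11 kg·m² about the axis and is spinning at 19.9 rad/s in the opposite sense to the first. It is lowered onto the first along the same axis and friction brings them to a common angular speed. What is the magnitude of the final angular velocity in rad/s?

|ω_f| ≈ 5.83 rad/s

No external torque acts about the common axis, so total angular momentum is conserved.
Taking A's sense as positive: L = (1.530)(24.5) − (1.110)(19.9) = 15.40 kg·m²·rad/s.
Combined I = 1.530 + 1.110 = 2.640 kg·m².
ω_f = L / I = 15.40 / 2.640 = 5.832 rad/s.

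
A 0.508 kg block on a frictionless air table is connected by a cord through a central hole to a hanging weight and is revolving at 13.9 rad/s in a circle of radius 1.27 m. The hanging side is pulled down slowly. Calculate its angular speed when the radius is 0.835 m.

ω₂ ≈ 32.2 rad/s

No torque about the axis ⇒ m r₁² ω₁ = m r₂² ω₂.
ω₂ = ω₁ (r₁/r₂)² = (13.9)(1.27/0.835)² = 32.16 rad/s.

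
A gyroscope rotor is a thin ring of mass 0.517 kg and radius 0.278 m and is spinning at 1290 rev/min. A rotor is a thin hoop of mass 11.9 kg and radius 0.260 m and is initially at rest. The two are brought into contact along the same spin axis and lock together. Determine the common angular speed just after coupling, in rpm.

No external torque acts about the common axis, so total angular momentum is conserved.
Moments of inertia: I_A = (0.517)(0.278)² = 0.03996 kg·m²; I_B = (11.9)(0.260)² = 0.8044 kg·m².
Taking A's sense as positive: L = (0.03996)(1290) = 51.54 kg·m²·rpm.
Combined I = 0.03996 + 0.8044 = 0.8444 kg·m².
ω_f = L / I = 51.54 / 0.8444 = 61.04 rpm.

|ω_f| ≈ 61.0 rpm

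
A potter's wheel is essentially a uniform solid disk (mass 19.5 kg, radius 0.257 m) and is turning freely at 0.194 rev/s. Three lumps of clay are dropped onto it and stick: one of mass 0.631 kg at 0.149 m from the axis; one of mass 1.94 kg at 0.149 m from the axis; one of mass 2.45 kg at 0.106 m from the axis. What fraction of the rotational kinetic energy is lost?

fraction ≈ 0.116

The added mass arrives with no angular momentum about the axis, and any external torque about the axis is negligible, so the system's angular momentum is conserved.
I_p = ½(19.5)(0.257)² = 0.6440 kg·m².
Added inertia Σmr² = (0.631)(0.149)² + (1.94)(0.149)² + (2.45)(0.106)² = 0.08461 kg·m²; I_f = 0.6440 + 0.08461 = 0.7286 kg·m².
ω_f = I_p ω_i / I_f = (0.6440)(0.194) / 0.7286 = 0.1715 rev/s.
KE_i = ½(0.6440)(1.219 rad/s)² = 0.4784 J; KE_f = ½(0.7286)(1.077)² = 0.4229 J.
Fraction lost = 0.1161.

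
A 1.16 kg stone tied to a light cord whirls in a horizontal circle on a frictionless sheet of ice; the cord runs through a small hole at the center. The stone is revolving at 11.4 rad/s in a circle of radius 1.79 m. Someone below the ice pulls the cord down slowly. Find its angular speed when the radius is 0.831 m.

The constraining force is radial, so m r² ω about the center is conserved.
ω₂ = ω₁ (r₁/r₂)² = (11.4)(1.79/0.831)² = 52.89 rad/s.

ω₂ ≈ 52.9 rad/s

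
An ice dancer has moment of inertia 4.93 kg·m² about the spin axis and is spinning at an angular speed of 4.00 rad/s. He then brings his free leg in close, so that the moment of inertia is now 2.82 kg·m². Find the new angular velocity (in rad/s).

With no external torque about the axis, L is conserved: I₁ω₁ = I₂ω₂.
ω₂ = I₁ω₁ / I₂ = (4.930)(4.00 rad/s) / (2.820) = 6.993 rad/s.

ω₂ ≈ 6.99 rad/s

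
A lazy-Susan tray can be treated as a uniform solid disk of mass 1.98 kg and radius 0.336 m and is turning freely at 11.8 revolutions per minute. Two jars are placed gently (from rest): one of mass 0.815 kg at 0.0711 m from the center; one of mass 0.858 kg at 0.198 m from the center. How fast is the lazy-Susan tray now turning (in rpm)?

ω_f ≈ 8.82 rpm

No external torque acts about the center; L_before = L_after.
I_p = ½(1.98)(0.336)² = 0.1118 kg·m².
Added inertia Σmr² = (0.815)(0.0711)² + (0.858)(0.198)² = 0.03776 kg·m²; I_f = 0.1118 + 0.03776 = 0.1495 kg·m².
ω_f = I_p ω_i / I_f = (0.1118)(11.8) / 0.1495 = 8.820 rpm.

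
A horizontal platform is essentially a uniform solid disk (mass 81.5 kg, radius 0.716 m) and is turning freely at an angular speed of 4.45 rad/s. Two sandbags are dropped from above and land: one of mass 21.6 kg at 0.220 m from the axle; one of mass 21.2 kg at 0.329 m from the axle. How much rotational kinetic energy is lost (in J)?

energy lost ≈ 28.5 J

No external torque acts about the axle; L_before = L_after.
I_p = ½(81.5)(0.716)² = 20.89 kg·m².
Added inertia Σmr² = (21.6)(0.220)² + (21.2)(0.329)² = 3.340 kg·m²; I_f = 20.89 + 3.340 = 24.23 kg·m².
ω_f = I_p ω_i / I_f = (20.89)(4.45) / 24.23 = 3.837 rad/s.
KE_i = ½(20.89)(4.450 rad/s)² = 206.8 J; KE_f = ½(24.23)(3.837)² = 178.3 J.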